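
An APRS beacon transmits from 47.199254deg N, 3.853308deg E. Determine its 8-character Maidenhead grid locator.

Shift to the Maidenhead origin (180°W, 90°S): lon 183.85331, lat 137.19925.
Field (20°×10°, letters A–R): 183.85331/20 → 9 → J, 137.19925/10 → 13 → N; chars JN.
Square (2°×1°, digits 0–9): 3.85331/2 → 1, 7.19925/1 → 7; chars 17.
Subsquare (5′×2.5′, letters a–x): 1.85331/0.0833333 → 22 → w, 0.19925/0.0416667 → 4 → e; chars we.
Extended square (30″×15″, digits 0–9): 0.01997/0.00833333 → 2, 0.03259/0.00416667 → 7; chars 27.

JN17we27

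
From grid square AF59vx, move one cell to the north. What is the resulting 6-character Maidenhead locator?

Latitude subsquare x = 23; +1 → 24, wraps to 0 = a, carry into square.
Latitude square 9; +1 → 10, wraps to 0, carry into field.
Latitude field F = 5; +1 → 6 = G.
The longitude characters are unchanged.

AG50va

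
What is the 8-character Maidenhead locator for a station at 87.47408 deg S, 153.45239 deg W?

BA32gm56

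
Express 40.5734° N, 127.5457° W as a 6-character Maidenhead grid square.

CN60fn

Shift to the Maidenhead origin (180°W, 90°S): lon 52.4543, lat 130.5734.
Field (20°×10°, letters A–R): lon ⌊52.4543/20⌋ = 2 → C; lat ⌊130.5734/10⌋ = 13 → N.
Square (2°×1°, digits 0–9): lon ⌊12.4543/2⌋ = 6; lat ⌊0.5734/1⌋ = 0.
Subsquare (5′×2.5′, letters a–x): lon ⌊0.4543/0.0833333⌋ = 5 → f; lat ⌊0.5734/0.0416667⌋ = 13 → n.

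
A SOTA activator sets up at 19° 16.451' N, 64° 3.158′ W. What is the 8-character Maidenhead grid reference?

FK79xg35

Shift to the Maidenhead origin (180°W, 90°S): lon 115.94737, lat 109.27418.
Field: 115.94737/20 → 5 → F, 109.27418/10 → 10 → K; chars FK.
Square: 15.94737/2 → 7, 9.27418/1 → 9; chars 79.
Subsquare: 1.94737/0.0833333 → 23 → x, 0.27418/0.0416667 → 6 → g; chars xg.
Extended square: 0.03070/0.00833333 → 3, 0.02418/0.00416667 → 5; chars 35.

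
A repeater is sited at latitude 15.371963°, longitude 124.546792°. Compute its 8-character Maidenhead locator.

PK25gi59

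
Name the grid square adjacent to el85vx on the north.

EL86va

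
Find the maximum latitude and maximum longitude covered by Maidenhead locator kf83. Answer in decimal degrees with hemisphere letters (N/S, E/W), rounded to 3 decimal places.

36.000° S, 38.000° E

Field K=10, F=5: +10·20° lon, +5·10° lat → SW at lon 20°, lat -40°.
Square 8, 3: +8·2° lon, +3·1° lat → SW at lon 36°, lat -37°.
Cell spans 2° lon × 1° lat. NE corner is SW corner plus one full cell.
latitude 36.000° S, longitude 38.000° E.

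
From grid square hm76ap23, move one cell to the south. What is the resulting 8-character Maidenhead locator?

HM76ap22

Latitude extended square 3; −1 → 2.
The longitude characters are unchanged.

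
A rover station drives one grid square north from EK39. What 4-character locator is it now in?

EL30

Latitude square 9; +1 → 10, wraps to 0, carry into field.
Latitude field K = 10; +1 → 11 = L.
The longitude characters are unchanged.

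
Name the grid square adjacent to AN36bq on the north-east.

Longitude subsquare b = 1; +1 → 2 = c.
Latitude subsquare q = 16; +1 → 17 = r.

AN36cr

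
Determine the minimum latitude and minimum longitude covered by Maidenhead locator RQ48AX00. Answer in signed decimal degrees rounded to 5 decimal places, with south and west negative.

Field R=17, Q=16: +17·20° lon, +16·10° lat → SW at lon 160°, lat 70°.
Square 4, 8: +4·2° lon, +8·1° lat → SW at lon 168°, lat 78°.
Subsquare a=0, x=23: +0·0.0833333° lon, +23·0.0416667° lat → SW at lon 168°, lat 78.9583°.
Extended square 0, 0: +0·0.00833333° lon, +0·0.00416667° lat → SW at lon 168°, lat 78.9583°.
latitude 78.95833, longitude 168.00000.

78.95833, 168.00000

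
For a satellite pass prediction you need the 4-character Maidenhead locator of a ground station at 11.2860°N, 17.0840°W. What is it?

Shift to the Maidenhead origin (180°W, 90°S): lon 162.92, lat 101.29.
Field (20°×10°, letters A–R): 162.92/20 → 8 → I, 101.29/10 → 10 → K; chars IK.
Square (2°×1°, digits 0–9): 2.92/2 → 1, 1.29/1 → 1; chars 11.

IK11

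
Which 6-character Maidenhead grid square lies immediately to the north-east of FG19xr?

FG29as

Longitude subsquare x = 23; +1 → 24, wraps to 0 = a, carry into square.
Longitude square 1; +1 → 2.
Latitude subsquare r = 17; +1 → 18 = s.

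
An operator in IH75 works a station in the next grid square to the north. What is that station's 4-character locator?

IH76

Latitude square 5; +1 → 6.
The longitude characters are unchanged.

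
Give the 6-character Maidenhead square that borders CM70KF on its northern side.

CM70kg

Latitude subsquare f = 5; +1 → 6 = g.
The longitude characters are unchanged.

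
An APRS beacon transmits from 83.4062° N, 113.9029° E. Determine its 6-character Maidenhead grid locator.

OR63wj

Shift to the Maidenhead origin (180°W, 90°S): lon 293.9029, lat 173.4062.
Field: 293.9029/20 → 14 → O, 173.4062/10 → 17 → R; chars OR.
Square: 13.9029/2 → 6, 3.4062/1 → 3; chars 63.
Subsquare: 1.9029/0.0833333 → 22 → w, 0.4062/0.0416667 → 9 → j; chars wj.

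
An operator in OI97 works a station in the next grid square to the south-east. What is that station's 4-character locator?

Longitude square 9; +1 → 10, wraps to 0, carry into field.
Longitude field O = 14; +1 → 15 = P.
Latitude square 7; −1 → 6.

PI06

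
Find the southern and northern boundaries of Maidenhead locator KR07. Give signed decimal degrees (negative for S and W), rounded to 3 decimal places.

Field K=10, R=17: +10·20° lon, +17·10° lat → SW at lon 20°, lat 80°.
Square 0, 7: +0·2° lon, +7·1° lat → SW at lon 20°, lat 87°.
Cell spans 2° lon × 1° lat.
south 87.000, north 88.000.

87.000, 88.000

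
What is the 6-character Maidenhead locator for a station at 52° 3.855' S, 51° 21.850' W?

GD47hw

Shift to the Maidenhead origin (180°W, 90°S): lon 128.6358, lat 37.9357.
Field: lon ⌊128.6358/20⌋ = 6 → G; lat ⌊37.9357/10⌋ = 3 → D.
Square: lon ⌊8.6358/2⌋ = 4; lat ⌊7.9357/1⌋ = 7.
Subsquare: lon ⌊0.6358/0.0833333⌋ = 7 → h; lat ⌊0.9357/0.0416667⌋ = 22 → w.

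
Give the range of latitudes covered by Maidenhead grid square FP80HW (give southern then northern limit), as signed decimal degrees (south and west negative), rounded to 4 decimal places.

60.9167, 60.9583

Field F=5, P=15: +5·20° lon, +15·10° lat → SW at lon -80°, lat 60°.
Square 8, 0: +8·2° lon, +0·1° lat → SW at lon -64°, lat 60°.
Subsquare h=7, w=22: +7·0.0833333° lon, +22·0.0416667° lat → SW at lon -63.4167°, lat 60.9167°.
Cell spans 0.0833333° lon × 0.0416667° lat.
south 60.9167, north 60.9583.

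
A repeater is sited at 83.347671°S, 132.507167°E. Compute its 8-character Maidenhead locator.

PA66gp06

Add 180° to longitude and 90° to latitude: 312.50717, 6.65233.
Field: 312.50717/20 → 15 → P, 6.65233/10 → 0 → A; chars PA.
Square: 12.50717/2 → 6, 6.65233/1 → 6; chars 66.
Subsquare: 0.50717/0.0833333 → 6 → g, 0.65233/0.0416667 → 15 → p; chars gp.
Extended square: 0.00717/0.00833333 → 0, 0.02733/0.00416667 → 6; chars 06.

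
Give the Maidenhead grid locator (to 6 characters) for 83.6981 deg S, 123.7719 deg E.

PA16vh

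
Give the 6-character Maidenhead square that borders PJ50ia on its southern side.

Latitude subsquare a = 0; −1 → -1, wraps to 23 = x, carry into square.
Latitude square 0; −1 → -1, wraps to 9, carry into field.
Latitude field J = 9; −1 → 8 = I.
The longitude characters are unchanged.

PI59ix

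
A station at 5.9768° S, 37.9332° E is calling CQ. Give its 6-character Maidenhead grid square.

Add 180° to longitude and 90° to latitude: 217.9332, 84.0232.
Field: 217.9332/20 → 10 → K, 84.0232/10 → 8 → I; chars KI.
Square: 17.9332/2 → 8, 4.0232/1 → 4; chars 84.
Subsquare: 1.9332/0.0833333 → 23 → x, 0.0232/0.0416667 → 0 → a; chars xa.

KI84xa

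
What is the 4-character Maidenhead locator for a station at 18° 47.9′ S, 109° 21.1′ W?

Add 180° to longitude and 90° to latitude: 70.65, 71.20.
Field: 70.65/20 → 3 → D, 71.20/10 → 7 → H; chars DH.
Square: 10.65/2 → 5, 1.20/1 → 1; chars 51.

DH51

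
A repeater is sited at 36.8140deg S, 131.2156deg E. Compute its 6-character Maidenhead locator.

PF53oe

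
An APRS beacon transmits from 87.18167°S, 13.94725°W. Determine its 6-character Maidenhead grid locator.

Offset from 180°W / 90°S: lon 166.0528°, lat 2.8183°.
Field (20°×10°, letters A–R): 166.0528/20 → 8 → I, 2.8183/10 → 0 → A; chars IA.
Square (2°×1°, digits 0–9): 6.0528/2 → 3, 2.8183/1 → 2; chars 32.
Subsquare (5′×2.5′, letters a–x): 0.0528/0.0833333 → 0 → a, 0.8183/0.0416667 → 19 → t; chars at.

IA32at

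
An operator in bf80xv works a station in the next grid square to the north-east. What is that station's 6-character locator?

BF90aw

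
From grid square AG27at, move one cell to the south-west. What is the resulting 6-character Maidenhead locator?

AG17xs

Longitude subsquare a = 0; −1 → -1, wraps to 23 = x, carry into square.
Longitude square 2; −1 → 1.
Latitude subsquare t = 19; −1 → 18 = s.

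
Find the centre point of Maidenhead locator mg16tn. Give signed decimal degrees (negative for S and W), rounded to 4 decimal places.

Field M=12, G=6: +12·20° lon, +6·10° lat → SW at lon 60°, lat -30°.
Square 1, 6: +1·2° lon, +6·1° lat → SW at lon 62°, lat -24°.
Subsquare t=19, n=13: +19·0.0833333° lon, +13·0.0416667° lat → SW at lon 63.5833°, lat -23.4583°.
Cell spans 0.0833333° lon × 0.0416667° lat. Centre is SW corner plus half of each.
latitude -23.4375, longitude 63.6250.

-23.4375, 63.6250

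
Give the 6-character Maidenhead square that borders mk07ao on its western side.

LK97xo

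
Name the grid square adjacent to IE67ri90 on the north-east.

IE67si01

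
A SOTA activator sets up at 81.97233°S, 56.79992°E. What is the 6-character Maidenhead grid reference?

LA88ja

Offset from 180°W / 90°S: lon 236.7999°, lat 8.0277°.
Field (20°×10°, letters A–R): lon ⌊236.7999/20⌋ = 11 → L; lat ⌊8.0277/10⌋ = 0 → A.
Square (2°×1°, digits 0–9): lon ⌊16.7999/2⌋ = 8; lat ⌊8.0277/1⌋ = 8.
Subsquare (5′×2.5′, letters a–x): lon ⌊0.7999/0.0833333⌋ = 9 → j; lat ⌊0.0277/0.0416667⌋ = 0 → a.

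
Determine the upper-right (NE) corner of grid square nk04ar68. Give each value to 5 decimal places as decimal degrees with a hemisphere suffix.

Field N=13, K=10: +13·20° lon, +10·10° lat → SW at lon 80°, lat 10°.
Square 0, 4: +0·2° lon, +4·1° lat → SW at lon 80°, lat 14°.
Subsquare a=0, r=17: +0·0.0833333° lon, +17·0.0416667° lat → SW at lon 80°, lat 14.7083°.
Extended square 6, 8: +6·0.00833333° lon, +8·0.00416667° lat → SW at lon 80.05°, lat 14.7417°.
Cell spans 0.00833333° lon × 0.00416667° lat. NE corner is SW corner plus one full cell.
latitude 14.74583° N, longitude 80.05833° E.

14.74583° N, 80.05833° E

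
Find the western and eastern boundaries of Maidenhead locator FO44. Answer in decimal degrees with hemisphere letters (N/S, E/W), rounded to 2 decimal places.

72.00° W, 70.00° W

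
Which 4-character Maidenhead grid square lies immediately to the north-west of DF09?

CG90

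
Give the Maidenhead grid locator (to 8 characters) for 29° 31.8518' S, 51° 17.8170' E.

LG50pl52

Offset from 180°W / 90°S: lon 231.29695°, lat 60.46914°.
Field: 231.29695/20 → 11 → L, 60.46914/10 → 6 → G; chars LG.
Square: 11.29695/2 → 5, 0.46914/1 → 0; chars 50.
Subsquare: 1.29695/0.0833333 → 15 → p, 0.46914/0.0416667 → 11 → l; chars pl.
Extended square: 0.04695/0.00833333 → 5, 0.01080/0.00416667 → 2; chars 52.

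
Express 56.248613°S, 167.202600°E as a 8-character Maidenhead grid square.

Offset from 180°W / 90°S: lon 347.20260°, lat 33.75139°.
Field: lon ⌊347.20260/20⌋ = 17 → R; lat ⌊33.75139/10⌋ = 3 → D.
Square: lon ⌊7.20260/2⌋ = 3; lat ⌊3.75139/1⌋ = 3.
Subsquare: lon ⌊1.20260/0.0833333⌋ = 14 → o; lat ⌊0.75139/0.0416667⌋ = 18 → s.
Extended square: lon ⌊0.03593/0.00833333⌋ = 4; lat ⌊0.00139/0.00416667⌋ = 0.

RD33os40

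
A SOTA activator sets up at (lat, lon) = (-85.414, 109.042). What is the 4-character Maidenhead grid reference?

OA44

Offset from 180°W / 90°S: lon 289.04°, lat 4.59°.
Field: lon ⌊289.04/20⌋ = 14 → O; lat ⌊4.59/10⌋ = 0 → A.
Square: lon ⌊9.04/2⌋ = 4; lat ⌊4.59/1⌋ = 4.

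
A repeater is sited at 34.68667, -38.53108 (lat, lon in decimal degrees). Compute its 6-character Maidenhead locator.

HM04rq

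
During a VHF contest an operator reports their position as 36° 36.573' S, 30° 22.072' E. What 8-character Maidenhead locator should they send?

KF53ej43

Add 180° to longitude and 90° to latitude: 210.36787, 53.39045.
Field: 210.36787/20 → 10 → K, 53.39045/10 → 5 → F; chars KF.
Square: 10.36787/2 → 5, 3.39045/1 → 3; chars 53.
Subsquare: 0.36787/0.0833333 → 4 → e, 0.39045/0.0416667 → 9 → j; chars ej.
Extended square: 0.03453/0.00833333 → 4, 0.01545/0.00416667 → 3; chars 43.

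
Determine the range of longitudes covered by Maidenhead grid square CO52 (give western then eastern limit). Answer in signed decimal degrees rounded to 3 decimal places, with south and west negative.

Field C=2, O=14: +2·20° lon, +14·10° lat → SW at lon -140°, lat 50°.
Square 5, 2: +5·2° lon, +2·1° lat → SW at lon -130°, lat 52°.
Cell spans 2° lon × 1° lat.
west -130.000, east -128.000.

-130.000, -128.000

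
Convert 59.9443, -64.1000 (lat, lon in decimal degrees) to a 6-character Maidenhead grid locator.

Add 180° to longitude and 90° to latitude: 115.9000, 149.9443.
Field: lon ⌊115.9000/20⌋ = 5 → F; lat ⌊149.9443/10⌋ = 14 → O.
Square: lon ⌊15.9000/2⌋ = 7; lat ⌊9.9443/1⌋ = 9.
Subsquare: lon ⌊1.9000/0.0833333⌋ = 22 → w; lat ⌊0.9443/0.0416667⌋ = 22 → w.

FO79ww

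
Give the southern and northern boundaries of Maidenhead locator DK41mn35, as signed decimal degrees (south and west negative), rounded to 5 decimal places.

11.56250, 11.56667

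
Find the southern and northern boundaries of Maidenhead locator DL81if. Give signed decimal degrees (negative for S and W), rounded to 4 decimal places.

21.2083, 21.2500

Field D=3, L=11: +3·20° lon, +11·10° lat → SW at lon -120°, lat 20°.
Square 8, 1: +8·2° lon, +1·1° lat → SW at lon -104°, lat 21°.
Subsquare i=8, f=5: +8·0.0833333° lon, +5·0.0416667° lat → SW at lon -103.333°, lat 21.2083°.
Cell spans 0.0833333° lon × 0.0416667° lat.
south 21.2083, north 21.2500.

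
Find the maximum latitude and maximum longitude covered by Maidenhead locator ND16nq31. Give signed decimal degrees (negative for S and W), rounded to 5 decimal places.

Field N=13, D=3: +13·20° lon, +3·10° lat → SW at lon 80°, lat -60°.
Square 1, 6: +1·2° lon, +6·1° lat → SW at lon 82°, lat -54°.
Subsquare n=13, q=16: +13·0.0833333° lon, +16·0.0416667° lat → SW at lon 83.0833°, lat -53.3333°.
Extended square 3, 1: +3·0.00833333° lon, +1·0.00416667° lat → SW at lon 83.1083°, lat -53.3292°.
Cell spans 0.00833333° lon × 0.00416667° lat. NE corner is SW corner plus one full cell.
latitude -53.32500, longitude 83.11667.

-53.32500, 83.11667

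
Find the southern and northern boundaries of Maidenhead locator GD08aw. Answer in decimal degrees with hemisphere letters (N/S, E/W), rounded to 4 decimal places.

51.0833° S, 51.0417° S

Field G=6, D=3: +6·20° lon, +3·10° lat → SW at lon -60°, lat -60°.
Square 0, 8: +0·2° lon, +8·1° lat → SW at lon -60°, lat -52°.
Subsquare a=0, w=22: +0·0.0833333° lon, +22·0.0416667° lat → SW at lon -60°, lat -51.0833°.
Cell spans 0.0833333° lon × 0.0416667° lat.
south 51.0833° S, north 51.0417° S.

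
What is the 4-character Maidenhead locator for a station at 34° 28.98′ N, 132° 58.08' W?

CM34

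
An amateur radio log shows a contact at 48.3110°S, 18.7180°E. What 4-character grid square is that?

Offset from 180°W / 90°S: lon 198.72°, lat 41.69°.
Field: lon ⌊198.72/20⌋ = 9 → J; lat ⌊41.69/10⌋ = 4 → E.
Square: lon ⌊18.72/2⌋ = 9; lat ⌊1.69/1⌋ = 1.

JE91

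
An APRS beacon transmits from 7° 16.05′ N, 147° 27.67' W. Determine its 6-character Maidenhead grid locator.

BJ67gg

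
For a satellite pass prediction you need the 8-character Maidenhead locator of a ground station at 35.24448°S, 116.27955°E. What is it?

OF84ds31

Add 180° to longitude and 90° to latitude: 296.27955, 54.75552.
Field: 296.27955/20 → 14 → O, 54.75552/10 → 5 → F; chars OF.
Square: 16.27955/2 → 8, 4.75552/1 → 4; chars 84.
Subsquare: 0.27955/0.0833333 → 3 → d, 0.75552/0.0416667 → 18 → s; chars ds.
Extended square: 0.02955/0.00833333 → 3, 0.00552/0.00416667 → 1; chars 31.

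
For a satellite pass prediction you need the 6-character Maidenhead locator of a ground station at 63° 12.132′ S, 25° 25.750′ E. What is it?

KC26rt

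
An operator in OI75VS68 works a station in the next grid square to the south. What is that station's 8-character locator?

OI75vs67

Latitude extended square 8; −1 → 7.
The longitude characters are unchanged.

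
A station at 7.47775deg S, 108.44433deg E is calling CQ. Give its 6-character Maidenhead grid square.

OI42fm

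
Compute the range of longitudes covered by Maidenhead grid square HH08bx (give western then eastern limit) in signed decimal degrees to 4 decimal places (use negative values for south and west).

-39.9167, -39.8333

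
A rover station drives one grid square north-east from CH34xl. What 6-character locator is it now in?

CH44am

Longitude subsquare x = 23; +1 → 24, wraps to 0 = a, carry into square.
Longitude square 3; +1 → 4.
Latitude subsquare l = 11; +1 → 12 = m.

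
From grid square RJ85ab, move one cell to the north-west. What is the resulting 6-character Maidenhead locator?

Longitude subsquare a = 0; −1 → -1, wraps to 23 = x, carry into square.
Longitude square 8; −1 → 7.
Latitude subsquare b = 1; +1 → 2 = c.

RJ75xc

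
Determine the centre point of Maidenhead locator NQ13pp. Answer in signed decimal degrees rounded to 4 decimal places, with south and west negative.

73.6458, 83.2917

Field N=13, Q=16: +13·20° lon, +16·10° lat → SW at lon 80°, lat 70°.
Square 1, 3: +1·2° lon, +3·1° lat → SW at lon 82°, lat 73°.
Subsquare p=15, p=15: +15·0.0833333° lon, +15·0.0416667° lat → SW at lon 83.25°, lat 73.625°.
Cell spans 0.0833333° lon × 0.0416667° lat. Centre is SW corner plus half of each.
latitude 73.6458, longitude 83.2917.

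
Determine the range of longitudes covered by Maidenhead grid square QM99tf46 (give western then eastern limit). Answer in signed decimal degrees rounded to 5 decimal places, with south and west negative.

Field Q=16, M=12: +16·20° lon, +12·10° lat → SW at lon 140°, lat 30°.
Square 9, 9: +9·2° lon, +9·1° lat → SW at lon 158°, lat 39°.
Subsquare t=19, f=5: +19·0.0833333° lon, +5·0.0416667° lat → SW at lon 159.583°, lat 39.2083°.
Extended square 4, 6: +4·0.00833333° lon, +6·0.00416667° lat → SW at lon 159.617°, lat 39.2333°.
Cell spans 0.00833333° lon × 0.00416667° lat.
west 159.61667, east 159.62500.

159.61667, 159.62500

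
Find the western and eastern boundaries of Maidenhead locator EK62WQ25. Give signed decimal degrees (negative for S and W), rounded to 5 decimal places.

-86.15000, -86.14167

Field E=4, K=10: +4·20° lon, +10·10° lat → SW at lon -100°, lat 10°.
Square 6, 2: +6·2° lon, +2·1° lat → SW at lon -88°, lat 12°.
Subsquare w=22, q=16: +22·0.0833333° lon, +16·0.0416667° lat → SW at lon -86.1667°, lat 12.6667°.
Extended square 2, 5: +2·0.00833333° lon, +5·0.00416667° lat → SW at lon -86.15°, lat 12.6875°.
Cell spans 0.00833333° lon × 0.00416667° lat.
west -86.15000, east -86.14167.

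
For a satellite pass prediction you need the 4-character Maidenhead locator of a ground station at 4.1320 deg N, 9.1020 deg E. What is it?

JJ44

Add 180° to longitude and 90° to latitude: 189.10, 94.13.
Field: lon ⌊189.10/20⌋ = 9 → J; lat ⌊94.13/10⌋ = 9 → J.
Square: lon ⌊9.10/2⌋ = 4; lat ⌊4.13/1⌋ = 4.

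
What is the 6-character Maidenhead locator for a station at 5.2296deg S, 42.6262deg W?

GI84qs

Add 180° to longitude and 90° to latitude: 137.3738, 84.7704.
Field: 137.3738/20 → 6 → G, 84.7704/10 → 8 → I; chars GI.
Square: 17.3738/2 → 8, 4.7704/1 → 4; chars 84.
Subsquare: 1.3738/0.0833333 → 16 → q, 0.7704/0.0416667 → 18 → s; chars qs.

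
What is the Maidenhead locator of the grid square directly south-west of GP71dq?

GP71cp

Longitude subsquare d = 3; −1 → 2 = c.
Latitude subsquare q = 16; −1 → 15 = p.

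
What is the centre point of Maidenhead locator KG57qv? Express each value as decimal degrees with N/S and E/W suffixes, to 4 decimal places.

22.1042° S, 31.3750° E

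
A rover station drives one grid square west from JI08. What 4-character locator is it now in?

II98

Longitude square 0; −1 → -1, wraps to 9, carry into field.
Longitude field J = 9; −1 → 8 = I.
The latitude characters are unchanged.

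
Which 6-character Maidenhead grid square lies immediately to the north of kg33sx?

KG34sa

Latitude subsquare x = 23; +1 → 24, wraps to 0 = a, carry into square.
Latitude square 3; +1 → 4.
The longitude characters are unchanged.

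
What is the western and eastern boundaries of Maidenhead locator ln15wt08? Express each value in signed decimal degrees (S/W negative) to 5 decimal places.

43.83333, 43.84167

Field L=11, N=13: +11·20° lon, +13·10° lat → SW at lon 40°, lat 40°.
Square 1, 5: +1·2° lon, +5·1° lat → SW at lon 42°, lat 45°.
Subsquare w=22, t=19: +22·0.0833333° lon, +19·0.0416667° lat → SW at lon 43.8333°, lat 45.7917°.
Extended square 0, 8: +0·0.00833333° lon, +8·0.00416667° lat → SW at lon 43.8333°, lat 45.825°.
Cell spans 0.00833333° lon × 0.00416667° lat.
west 43.83333, east 43.84167.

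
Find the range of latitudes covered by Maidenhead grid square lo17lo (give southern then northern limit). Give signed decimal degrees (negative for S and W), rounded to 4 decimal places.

Field L=11, O=14: +11·20° lon, +14·10° lat → SW at lon 40°, lat 50°.
Square 1, 7: +1·2° lon, +7·1° lat → SW at lon 42°, lat 57°.
Subsquare l=11, o=14: +11·0.0833333° lon, +14·0.0416667° lat → SW at lon 42.9167°, lat 57.5833°.
Cell spans 0.0833333° lon × 0.0416667° lat.
south 57.5833, north 57.6250.

57.5833, 57.6250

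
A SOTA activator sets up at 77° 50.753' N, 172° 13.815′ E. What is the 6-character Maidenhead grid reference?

Shift to the Maidenhead origin (180°W, 90°S): lon 352.2303, lat 167.8459.
Field (20°×10°, letters A–R): 352.2303/20 → 17 → R, 167.8459/10 → 16 → Q; chars RQ.
Square (2°×1°, digits 0–9): 12.2303/2 → 6, 7.8459/1 → 7; chars 67.
Subsquare (5′×2.5′, letters a–x): 0.2303/0.0833333 → 2 → c, 0.8459/0.0416667 → 20 → u; chars cu.

RQ67cu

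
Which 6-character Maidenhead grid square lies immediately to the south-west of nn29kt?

NN29js

Longitude subsquare k = 10; −1 → 9 = j.
Latitude subsquare t = 19; −1 → 18 = s.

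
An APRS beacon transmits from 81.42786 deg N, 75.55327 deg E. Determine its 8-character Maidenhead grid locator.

MR71sk62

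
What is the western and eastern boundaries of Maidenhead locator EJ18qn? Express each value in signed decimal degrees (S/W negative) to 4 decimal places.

Field E=4, J=9: +4·20° lon, +9·10° lat → SW at lon -100°, lat 0°.
Square 1, 8: +1·2° lon, +8·1° lat → SW at lon -98°, lat 8°.
Subsquare q=16, n=13: +16·0.0833333° lon, +13·0.0416667° lat → SW at lon -96.6667°, lat 8.54167°.
Cell spans 0.0833333° lon × 0.0416667° lat.
west -96.6667, east -96.5833.

-96.6667, -96.5833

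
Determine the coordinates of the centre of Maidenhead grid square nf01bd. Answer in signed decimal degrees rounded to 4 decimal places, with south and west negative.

Field N=13, F=5: +13·20° lon, +5·10° lat → SW at lon 80°, lat -40°.
Square 0, 1: +0·2° lon, +1·1° lat → SW at lon 80°, lat -39°.
Subsquare b=1, d=3: +1·0.0833333° lon, +3·0.0416667° lat → SW at lon 80.0833°, lat -38.875°.
Cell spans 0.0833333° lon × 0.0416667° lat. Centre is SW corner plus half of each.
latitude -38.8542, longitude 80.1250.

-38.8542, 80.1250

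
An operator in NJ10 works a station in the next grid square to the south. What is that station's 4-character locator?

Latitude square 0; −1 → -1, wraps to 9, carry into field.
Latitude field J = 9; −1 → 8 = I.
The longitude characters are unchanged.

NI19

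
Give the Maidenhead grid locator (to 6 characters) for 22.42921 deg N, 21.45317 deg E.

Shift to the Maidenhead origin (180°W, 90°S): lon 201.4532, lat 112.4292.
Field (20°×10°, letters A–R): 201.4532/20 → 10 → K, 112.4292/10 → 11 → L; chars KL.
Square (2°×1°, digits 0–9): 1.4532/2 → 0, 2.4292/1 → 2; chars 02.
Subsquare (5′×2.5′, letters a–x): 1.4532/0.0833333 → 17 → r, 0.4292/0.0416667 → 10 → k; chars rk.

KL02rk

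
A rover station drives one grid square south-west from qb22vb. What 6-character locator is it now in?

QB22ua

Longitude subsquare v = 21; −1 → 20 = u.
Latitude subsquare b = 1; −1 → 0 = a.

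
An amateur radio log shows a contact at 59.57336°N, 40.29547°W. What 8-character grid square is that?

GO99un47

Offset from 180°W / 90°S: lon 139.70453°, lat 149.57336°.
Field: 139.70453/20 → 6 → G, 149.57336/10 → 14 → O; chars GO.
Square: 19.70453/2 → 9, 9.57336/1 → 9; chars 99.
Subsquare: 1.70453/0.0833333 → 20 → u, 0.57336/0.0416667 → 13 → n; chars un.
Extended square: 0.03786/0.00833333 → 4, 0.03169/0.00416667 → 7; chars 47.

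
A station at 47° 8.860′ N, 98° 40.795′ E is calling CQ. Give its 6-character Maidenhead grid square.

Offset from 180°W / 90°S: lon 278.6799°, lat 137.1477°.
Field (20°×10°, letters A–R): lon ⌊278.6799/20⌋ = 13 → N; lat ⌊137.1477/10⌋ = 13 → N.
Square (2°×1°, digits 0–9): lon ⌊18.6799/2⌋ = 9; lat ⌊7.1477/1⌋ = 7.
Subsquare (5′×2.5′, letters a–x): lon ⌊0.6799/0.0833333⌋ = 8 → i; lat ⌊0.1477/0.0416667⌋ = 3 → d.

NN97id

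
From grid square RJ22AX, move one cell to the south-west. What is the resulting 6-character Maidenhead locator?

Longitude subsquare a = 0; −1 → -1, wraps to 23 = x, carry into square.
Longitude square 2; −1 → 1.
Latitude subsquare x = 23; −1 → 22 = w.

RJ12xw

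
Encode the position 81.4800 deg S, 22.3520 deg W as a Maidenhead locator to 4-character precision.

Shift to the Maidenhead origin (180°W, 90°S): lon 157.65, lat 8.52.
Field: 157.65/20 → 7 → H, 8.52/10 → 0 → A; chars HA.
Square: 17.65/2 → 8, 8.52/1 → 8; chars 88.

HA88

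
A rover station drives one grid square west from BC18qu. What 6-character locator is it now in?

BC18pu

Longitude subsquare q = 16; −1 → 15 = p.
The latitude characters are unchanged.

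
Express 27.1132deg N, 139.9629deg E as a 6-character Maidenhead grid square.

PL97xc

Add 180° to longitude and 90° to latitude: 319.9629, 117.1132.
Field: lon ⌊319.9629/20⌋ = 15 → P; lat ⌊117.1132/10⌋ = 11 → L.
Square: lon ⌊19.9629/2⌋ = 9; lat ⌊7.1132/1⌋ = 7.
Subsquare: lon ⌊1.9629/0.0833333⌋ = 23 → x; lat ⌊0.1132/0.0416667⌋ = 2 → c.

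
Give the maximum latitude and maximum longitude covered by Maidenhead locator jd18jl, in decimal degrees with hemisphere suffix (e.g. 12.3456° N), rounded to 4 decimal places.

51.5000° S, 2.8333° E

Field J=9, D=3: +9·20° lon, +3·10° lat → SW at lon 0°, lat -60°.
Square 1, 8: +1·2° lon, +8·1° lat → SW at lon 2°, lat -52°.
Subsquare j=9, l=11: +9·0.0833333° lon, +11·0.0416667° lat → SW at lon 2.75°, lat -51.5417°.
Cell spans 0.0833333° lon × 0.0416667° lat. NE corner is SW corner plus one full cell.
latitude 51.5000° S, longitude 2.8333° E.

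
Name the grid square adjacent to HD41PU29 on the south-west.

HD41pu18

Longitude extended square 2; −1 → 1.
Latitude extended square 9; −1 → 8.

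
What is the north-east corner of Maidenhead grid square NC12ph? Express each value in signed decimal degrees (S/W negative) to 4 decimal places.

-67.6667, 83.3333

Field N=13, C=2: +13·20° lon, +2·10° lat → SW at lon 80°, lat -70°.
Square 1, 2: +1·2° lon, +2·1° lat → SW at lon 82°, lat -68°.
Subsquare p=15, h=7: +15·0.0833333° lon, +7·0.0416667° lat → SW at lon 83.25°, lat -67.7083°.
Cell spans 0.0833333° lon × 0.0416667° lat. NE corner is SW corner plus one full cell.
latitude -67.6667, longitude 83.3333.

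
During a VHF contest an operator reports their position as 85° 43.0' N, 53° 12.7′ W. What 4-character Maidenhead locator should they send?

GR35

Add 180° to longitude and 90° to latitude: 126.79, 175.72.
Field: lon ⌊126.79/20⌋ = 6 → G; lat ⌊175.72/10⌋ = 17 → R.
Square: lon ⌊6.79/2⌋ = 3; lat ⌊5.72/1⌋ = 5.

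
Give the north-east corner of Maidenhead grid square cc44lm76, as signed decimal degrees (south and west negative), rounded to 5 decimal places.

Field C=2, C=2: +2·20° lon, +2·10° lat → SW at lon -140°, lat -70°.
Square 4, 4: +4·2° lon, +4·1° lat → SW at lon -132°, lat -66°.
Subsquare l=11, m=12: +11·0.0833333° lon, +12·0.0416667° lat → SW at lon -131.083°, lat -65.5°.
Extended square 7, 6: +7·0.00833333° lon, +6·0.00416667° lat → SW at lon -131.025°, lat -65.475°.
Cell spans 0.00833333° lon × 0.00416667° lat. NE corner is SW corner plus one full cell.
latitude -65.47083, longitude -131.01667.

-65.47083, -131.01667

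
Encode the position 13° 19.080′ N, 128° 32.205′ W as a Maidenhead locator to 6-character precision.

CK53rh

Shift to the Maidenhead origin (180°W, 90°S): lon 51.4632, lat 103.3180.
Field: lon ⌊51.4632/20⌋ = 2 → C; lat ⌊103.3180/10⌋ = 10 → K.
Square: lon ⌊11.4632/2⌋ = 5; lat ⌊3.3180/1⌋ = 3.
Subsquare: lon ⌊1.4632/0.0833333⌋ = 17 → r; lat ⌊0.3180/0.0416667⌋ = 7 → h.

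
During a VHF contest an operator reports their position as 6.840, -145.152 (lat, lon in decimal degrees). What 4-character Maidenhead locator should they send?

BJ76

Shift to the Maidenhead origin (180°W, 90°S): lon 34.85, lat 96.84.
Field: lon ⌊34.85/20⌋ = 1 → B; lat ⌊96.84/10⌋ = 9 → J.
Square: lon ⌊14.85/2⌋ = 7; lat ⌊6.84/1⌋ = 6.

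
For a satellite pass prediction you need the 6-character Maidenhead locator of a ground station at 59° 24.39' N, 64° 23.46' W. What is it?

FO79tj

Shift to the Maidenhead origin (180°W, 90°S): lon 115.6090, lat 149.4065.
Field (20°×10°, letters A–R): lon ⌊115.6090/20⌋ = 5 → F; lat ⌊149.4065/10⌋ = 14 → O.
Square (2°×1°, digits 0–9): lon ⌊15.6090/2⌋ = 7; lat ⌊9.4065/1⌋ = 9.
Subsquare (5′×2.5′, letters a–x): lon ⌊1.6090/0.0833333⌋ = 19 → t; lat ⌊0.4065/0.0416667⌋ = 9 → j.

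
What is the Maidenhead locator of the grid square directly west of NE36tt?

Longitude subsquare t = 19; −1 → 18 = s.
The latitude characters are unchanged.

NE36st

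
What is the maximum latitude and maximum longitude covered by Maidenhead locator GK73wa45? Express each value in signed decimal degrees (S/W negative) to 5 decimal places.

Field G=6, K=10: +6·20° lon, +10·10° lat → SW at lon -60°, lat 10°.
Square 7, 3: +7·2° lon, +3·1° lat → SW at lon -46°, lat 13°.
Subsquare w=22, a=0: +22·0.0833333° lon, +0·0.0416667° lat → SW at lon -44.1667°, lat 13°.
Extended square 4, 5: +4·0.00833333° lon, +5·0.00416667° lat → SW at lon -44.1333°, lat 13.0208°.
Cell spans 0.00833333° lon × 0.00416667° lat. NE corner is SW corner plus one full cell.
latitude 13.02500, longitude -44.12500.

13.02500, -44.12500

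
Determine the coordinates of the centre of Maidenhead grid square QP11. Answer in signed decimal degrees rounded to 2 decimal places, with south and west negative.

61.50, 143.00

Field Q=16, P=15: +16·20° lon, +15·10° lat → SW at lon 140°, lat 60°.
Square 1, 1: +1·2° lon, +1·1° lat → SW at lon 142°, lat 61°.
Cell spans 2° lon × 1° lat. Centre is SW corner plus half of each.
latitude 61.50, longitude 143.00.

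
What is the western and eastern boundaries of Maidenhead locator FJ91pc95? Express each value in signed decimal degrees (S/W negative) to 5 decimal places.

-60.67500, -60.66667

Field F=5, J=9: +5·20° lon, +9·10° lat → SW at lon -80°, lat 0°.
Square 9, 1: +9·2° lon, +1·1° lat → SW at lon -62°, lat 1°.
Subsquare p=15, c=2: +15·0.0833333° lon, +2·0.0416667° lat → SW at lon -60.75°, lat 1.08333°.
Extended square 9, 5: +9·0.00833333° lon, +5·0.00416667° lat → SW at lon -60.675°, lat 1.10417°.
Cell spans 0.00833333° lon × 0.00416667° lat.
west -60.67500, east -60.66667.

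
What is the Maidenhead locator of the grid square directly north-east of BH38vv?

BH38ww

Longitude subsquare v = 21; +1 → 22 = w.
Latitude subsquare v = 21; +1 → 22 = w.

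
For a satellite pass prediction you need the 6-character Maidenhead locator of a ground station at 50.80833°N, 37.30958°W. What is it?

Add 180° to longitude and 90° to latitude: 142.6904, 140.8083.
Field: lon ⌊142.6904/20⌋ = 7 → H; lat ⌊140.8083/10⌋ = 14 → O.
Square: lon ⌊2.6904/2⌋ = 1; lat ⌊0.8083/1⌋ = 0.
Subsquare: lon ⌊0.6904/0.0833333⌋ = 8 → i; lat ⌊0.8083/0.0416667⌋ = 19 → t.

HO10it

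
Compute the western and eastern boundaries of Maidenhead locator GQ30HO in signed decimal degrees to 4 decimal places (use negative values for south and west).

Field G=6, Q=16: +6·20° lon, +16·10° lat → SW at lon -60°, lat 70°.
Square 3, 0: +3·2° lon, +0·1° lat → SW at lon -54°, lat 70°.
Subsquare h=7, o=14: +7·0.0833333° lon, +14·0.0416667° lat → SW at lon -53.4167°, lat 70.5833°.
Cell spans 0.0833333° lon × 0.0416667° lat.
west -53.4167, east -53.3333.

-53.4167, -53.3333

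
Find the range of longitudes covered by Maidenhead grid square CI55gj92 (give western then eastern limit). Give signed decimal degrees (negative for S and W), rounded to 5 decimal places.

-129.42500, -129.41667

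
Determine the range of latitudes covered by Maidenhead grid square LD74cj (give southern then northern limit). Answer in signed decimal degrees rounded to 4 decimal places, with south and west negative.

-55.6250, -55.5833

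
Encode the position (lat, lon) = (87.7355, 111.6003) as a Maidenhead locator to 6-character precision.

Offset from 180°W / 90°S: lon 291.6003°, lat 177.7355°.
Field: 291.6003/20 → 14 → O, 177.7355/10 → 17 → R; chars OR.
Square: 11.6003/2 → 5, 7.7355/1 → 7; chars 57.
Subsquare: 1.6003/0.0833333 → 19 → t, 0.7355/0.0416667 → 17 → r; chars tr.

OR57tr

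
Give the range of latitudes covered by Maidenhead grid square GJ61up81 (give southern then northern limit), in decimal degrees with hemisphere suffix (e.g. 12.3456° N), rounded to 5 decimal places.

1.62917° N, 1.63333° N

Field G=6, J=9: +6·20° lon, +9·10° lat → SW at lon -60°, lat 0°.
Square 6, 1: +6·2° lon, +1·1° lat → SW at lon -48°, lat 1°.
Subsquare u=20, p=15: +20·0.0833333° lon, +15·0.0416667° lat → SW at lon -46.3333°, lat 1.625°.
Extended square 8, 1: +8·0.00833333° lon, +1·0.00416667° lat → SW at lon -46.2667°, lat 1.62917°.
Cell spans 0.00833333° lon × 0.00416667° lat.
south 1.62917° N, north 1.63333° N.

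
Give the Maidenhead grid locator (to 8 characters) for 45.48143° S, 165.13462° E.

RE24nm64

Shift to the Maidenhead origin (180°W, 90°S): lon 345.13462, lat 44.51857.
Field (20°×10°, letters A–R): lon ⌊345.13462/20⌋ = 17 → R; lat ⌊44.51857/10⌋ = 4 → E.
Square (2°×1°, digits 0–9): lon ⌊5.13462/2⌋ = 2; lat ⌊4.51857/1⌋ = 4.
Subsquare (5′×2.5′, letters a–x): lon ⌊1.13462/0.0833333⌋ = 13 → n; lat ⌊0.51857/0.0416667⌋ = 12 → m.
Extended square (30″×15″, digits 0–9): lon ⌊0.05129/0.00833333⌋ = 6; lat ⌊0.01857/0.00416667⌋ = 4.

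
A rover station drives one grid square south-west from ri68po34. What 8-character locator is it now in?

RI68po23

Longitude extended square 3; −1 → 2.
Latitude extended square 4; −1 → 3.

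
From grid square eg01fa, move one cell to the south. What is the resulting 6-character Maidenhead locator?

EG00fx

Latitude subsquare a = 0; −1 → -1, wraps to 23 = x, carry into square.
Latitude square 1; −1 → 0.
The longitude characters are unchanged.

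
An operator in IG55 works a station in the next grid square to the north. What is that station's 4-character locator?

Latitude square 5; +1 → 6.
The longitude characters are unchanged.

IG56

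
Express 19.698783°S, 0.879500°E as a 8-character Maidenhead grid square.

JH00kh52

Add 180° to longitude and 90° to latitude: 180.87950, 70.30122.
Field: lon ⌊180.87950/20⌋ = 9 → J; lat ⌊70.30122/10⌋ = 7 → H.
Square: lon ⌊0.87950/2⌋ = 0; lat ⌊0.30122/1⌋ = 0.
Subsquare: lon ⌊0.87950/0.0833333⌋ = 10 → k; lat ⌊0.30122/0.0416667⌋ = 7 → h.
Extended square: lon ⌊0.04617/0.00833333⌋ = 5; lat ⌊0.00955/0.00416667⌋ = 2.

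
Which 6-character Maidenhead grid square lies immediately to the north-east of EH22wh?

EH22xi

Longitude subsquare w = 22; +1 → 23 = x.
Latitude subsquare h = 7; +1 → 8 = i.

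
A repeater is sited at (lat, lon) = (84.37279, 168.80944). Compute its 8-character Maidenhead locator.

Shift to the Maidenhead origin (180°W, 90°S): lon 348.80944, lat 174.37279.
Field: lon ⌊348.80944/20⌋ = 17 → R; lat ⌊174.37279/10⌋ = 17 → R.
Square: lon ⌊8.80944/2⌋ = 4; lat ⌊4.37279/1⌋ = 4.
Subsquare: lon ⌊0.80944/0.0833333⌋ = 9 → j; lat ⌊0.37279/0.0416667⌋ = 8 → i.
Extended square: lon ⌊0.05944/0.00833333⌋ = 7; lat ⌊0.03946/0.00416667⌋ = 9.

RR44ji79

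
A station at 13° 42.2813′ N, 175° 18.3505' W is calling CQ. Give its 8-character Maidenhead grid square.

AK23iq39

Offset from 180°W / 90°S: lon 4.69416°, lat 103.70469°.
Field: 4.69416/20 → 0 → A, 103.70469/10 → 10 → K; chars AK.
Square: 4.69416/2 → 2, 3.70469/1 → 3; chars 23.
Subsquare: 0.69416/0.0833333 → 8 → i, 0.70469/0.0416667 → 16 → q; chars iq.
Extended square: 0.02749/0.00833333 → 3, 0.03802/0.00416667 → 9; chars 39.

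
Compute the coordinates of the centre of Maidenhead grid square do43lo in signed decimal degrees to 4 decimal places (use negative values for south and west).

Field D=3, O=14: +3·20° lon, +14·10° lat → SW at lon -120°, lat 50°.
Square 4, 3: +4·2° lon, +3·1° lat → SW at lon -112°, lat 53°.
Subsquare l=11, o=14: +11·0.0833333° lon, +14·0.0416667° lat → SW at lon -111.083°, lat 53.5833°.
Cell spans 0.0833333° lon × 0.0416667° lat. Centre is SW corner plus half of each.
latitude 53.6042, longitude -111.0417.

53.6042, -111.0417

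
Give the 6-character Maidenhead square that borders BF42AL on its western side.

Longitude subsquare a = 0; −1 → -1, wraps to 23 = x, carry into square.
Longitude square 4; −1 → 3.
The latitude characters are unchanged.

BF32xl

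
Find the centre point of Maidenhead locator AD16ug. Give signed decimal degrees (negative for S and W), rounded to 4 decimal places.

Field A=0, D=3: +0·20° lon, +3·10° lat → SW at lon -180°, lat -60°.
Square 1, 6: +1·2° lon, +6·1° lat → SW at lon -178°, lat -54°.
Subsquare u=20, g=6: +20·0.0833333° lon, +6·0.0416667° lat → SW at lon -176.333°, lat -53.75°.
Cell spans 0.0833333° lon × 0.0416667° lat. Centre is SW corner plus half of each.
latitude -53.7292, longitude -176.2917.

-53.7292, -176.2917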